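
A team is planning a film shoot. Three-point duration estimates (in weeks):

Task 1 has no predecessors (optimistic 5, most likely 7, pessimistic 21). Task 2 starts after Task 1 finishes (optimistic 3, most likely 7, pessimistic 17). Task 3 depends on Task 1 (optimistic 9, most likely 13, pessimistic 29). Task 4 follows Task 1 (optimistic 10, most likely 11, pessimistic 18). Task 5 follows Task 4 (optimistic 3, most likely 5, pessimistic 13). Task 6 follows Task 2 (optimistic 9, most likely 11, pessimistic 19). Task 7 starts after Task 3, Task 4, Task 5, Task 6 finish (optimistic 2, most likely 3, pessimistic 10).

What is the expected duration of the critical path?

te_Task 1 = (5 + 4·7 + 21)/6 = 54/6 = 9
te_Task 2 = (3 + 4·7 + 17)/6 = 48/6 = 8
te_Task 3 = (9 + 4·13 + 29)/6 = 90/6 = 15
te_Task 4 = (10 + 4·11 + 18)/6 = 72/6 = 12
te_Task 5 = (3 + 4·5 + 13)/6 = 36/6 = 6
te_Task 6 = (9 + 4·11 + 19)/6 = 72/6 = 12
te_Task 7 = (2 + 4·3 + 10)/6 = 24/6 = 4

Forward pass:
ES_Task 1 = 0; EF_Task 1 = 9
ES_Task 2 = 9; EF_Task 2 = 9+8 = 17
ES_Task 3 = 9; EF_Task 3 = 9+15 = 24
ES_Task 4 = 9; EF_Task 4 = 9+12 = 21
ES_Task 5 = 21; EF_Task 5 = 21+6 = 27
ES_Task 6 = 17; EF_Task 6 = 17+12 = 29
ES_Task 7 = max(EF_Task 3=24, EF_Task 4=21, EF_Task 5=27, EF_Task 6=29) = 29; EF_Task 7 = 29+4 = 33
Expected project duration μ = 33 weeks. Critical path: Task 1 → Task 2 → Task 6 → Task 7.

33 weeks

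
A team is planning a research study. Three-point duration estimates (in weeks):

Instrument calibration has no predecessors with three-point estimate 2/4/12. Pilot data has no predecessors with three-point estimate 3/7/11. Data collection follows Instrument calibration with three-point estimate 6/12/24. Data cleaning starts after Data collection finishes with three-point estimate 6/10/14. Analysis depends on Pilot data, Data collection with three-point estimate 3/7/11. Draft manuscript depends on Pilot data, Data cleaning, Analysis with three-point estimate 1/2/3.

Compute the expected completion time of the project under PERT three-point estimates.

30 weeks

te_Instrument calibration = (2 + 4·4 + 12)/6 = 30/6 = 5
te_Pilot data = (3 + 4·7 + 11)/6 = 42/6 = 7
te_Data collection = (6 + 4·12 + 24)/6 = 78/6 = 13
te_Data cleaning = (6 + 4·10 + 14)/6 = 60/6 = 10
te_Analysis = (3 + 4·7 + 11)/6 = 42/6 = 7
te_Draft manuscript = (1 + 4·2 + 3)/6 = 12/6 = 2

Forward pass:
ES_Instrument calibration = 0; EF_Instrument calibration = 5
ES_Pilot data = 0; EF_Pilot data = 7
ES_Data collection = 5; EF_Data collection = 5+13 = 18
ES_Data cleaning = 18; EF_Data cleaning = 18+10 = 28
ES_Analysis = max(EF_Pilot data=7, EF_Data collection=18) = 18; EF_Analysis = 18+7 = 25
ES_Draft manuscript = max(EF_Pilot data=7, EF_Data cleaning=28, EF_Analysis=25) = 28; EF_Draft manuscript = 28+2 = 30
Expected project duration μ = 30 weeks. Critical path: Instrument calibration → Data collection → Data cleaning → Draft manuscript.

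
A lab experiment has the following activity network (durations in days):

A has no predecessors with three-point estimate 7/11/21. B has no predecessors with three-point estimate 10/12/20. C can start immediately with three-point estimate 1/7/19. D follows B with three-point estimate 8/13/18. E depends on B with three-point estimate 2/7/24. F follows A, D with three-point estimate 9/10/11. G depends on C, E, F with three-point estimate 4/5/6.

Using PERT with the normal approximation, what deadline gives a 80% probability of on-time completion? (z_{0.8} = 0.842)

te_A = (7 + 4·11 + 21)/6 = 72/6 = 12; σ²_A = ((21−7)/6)² = 5.444
te_B = (10 + 4·12 + 20)/6 = 78/6 = 13; σ²_B = ((20−10)/6)² = 2.778
te_C = (1 + 4·7 + 19)/6 = 48/6 = 8; σ²_C = ((19−1)/6)² = 9.000
te_D = (8 + 4·13 + 18)/6 = 78/6 = 13; σ²_D = ((18−8)/6)² = 2.778
te_E = (2 + 4·7 + 24)/6 = 54/6 = 9; σ²_E = ((24−2)/6)² = 13.444
te_F = (9 + 4·10 + 11)/6 = 60/6 = 10; σ²_F = ((11−9)/6)² = 0.111
te_G = (4 + 4·5 + 6)/6 = 30/6 = 5; σ²_G = ((6−4)/6)² = 0.111

Forward pass:
ES_A = 0; EF_A = 12
ES_B = 0; EF_B = 13
ES_C = 0; EF_C = 8
ES_D = 13; EF_D = 13+13 = 26
ES_E = 13; EF_E = 13+9 = 22
ES_F = max(EF_A=12, EF_D=26) = 26; EF_F = 26+10 = 36
ES_G = max(EF_C=8, EF_E=22, EF_F=36) = 36; EF_G = 36+5 = 41
Expected project duration μ = 41 days. Critical path: B → D → F → G.

Variance along critical path = 2.778 + 2.778 + 0.111 + 0.111 = 5.778; σ = 2.404 days.
D = μ + z·σ = 41 + 0.842·2.404 = 43.0 days

43.0 days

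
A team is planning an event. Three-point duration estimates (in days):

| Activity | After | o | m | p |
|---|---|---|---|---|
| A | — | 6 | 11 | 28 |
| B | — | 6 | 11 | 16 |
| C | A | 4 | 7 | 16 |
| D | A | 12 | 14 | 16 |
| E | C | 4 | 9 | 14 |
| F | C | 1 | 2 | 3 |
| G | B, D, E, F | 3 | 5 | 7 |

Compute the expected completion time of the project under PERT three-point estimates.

35 days

te_A = (6 + 4·11 + 28)/6 = 78/6 = 13
te_B = (6 + 4·11 + 16)/6 = 66/6 = 11
te_C = (4 + 4·7 + 16)/6 = 48/6 = 8
te_D = (12 + 4·14 + 16)/6 = 84/6 = 14
te_E = (4 + 4·9 + 14)/6 = 54/6 = 9
te_F = (1 + 4·2 + 3)/6 = 12/6 = 2
te_G = (3 + 4·5 + 7)/6 = 30/6 = 5

Forward pass:
ES_A = 0; EF_A = 13
ES_B = 0; EF_B = 11
ES_C = 13; EF_C = 13+8 = 21
ES_D = 13; EF_D = 13+14 = 27
ES_E = 21; EF_E = 21+9 = 30
ES_F = 21; EF_F = 21+2 = 23
ES_G = max(EF_B=11, EF_D=27, EF_E=30, EF_F=23) = 30; EF_G = 30+5 = 35
Expected project duration μ = 35 days. Critical path: A → C → E → G.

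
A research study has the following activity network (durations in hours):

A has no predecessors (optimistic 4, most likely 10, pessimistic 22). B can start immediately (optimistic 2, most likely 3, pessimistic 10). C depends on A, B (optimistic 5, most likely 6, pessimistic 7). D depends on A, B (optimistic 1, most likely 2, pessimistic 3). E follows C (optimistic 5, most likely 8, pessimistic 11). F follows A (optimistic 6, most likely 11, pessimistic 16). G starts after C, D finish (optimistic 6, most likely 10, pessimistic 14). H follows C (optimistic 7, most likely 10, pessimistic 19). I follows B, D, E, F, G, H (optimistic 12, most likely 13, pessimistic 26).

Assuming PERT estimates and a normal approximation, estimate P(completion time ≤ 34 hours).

0.018

te_A = (4 + 4·10 + 22)/6 = 66/6 = 11; σ²_A = ((22−4)/6)² = 9.000
te_B = (2 + 4·3 + 10)/6 = 24/6 = 4; σ²_B = ((10−2)/6)² = 1.778
te_C = (5 + 4·6 + 7)/6 = 36/6 = 6; σ²_C = ((7−5)/6)² = 0.111
te_D = (1 + 4·2 + 3)/6 = 12/6 = 2; σ²_D = ((3−1)/6)² = 0.111
te_E = (5 + 4·8 + 11)/6 = 48/6 = 8; σ²_E = ((11−5)/6)² = 1.000
te_F = (6 + 4·11 + 16)/6 = 66/6 = 11; σ²_F = ((16−6)/6)² = 2.778
te_G = (6 + 4·10 + 14)/6 = 60/6 = 10; σ²_G = ((14−6)/6)² = 1.778
te_H = (7 + 4·10 + 19)/6 = 66/6 = 11; σ²_H = ((19−7)/6)² = 4.000
te_I = (12 + 4·13 + 26)/6 = 90/6 = 15; σ²_I = ((26−12)/6)² = 5.444

Forward pass:
ES_A = 0; EF_A = 11
ES_B = 0; EF_B = 4
ES_C = max(EF_A=11, EF_B=4) = 11; EF_C = 11+6 = 17
ES_D = max(EF_A=11, EF_B=4) = 11; EF_D = 11+2 = 13
ES_E = 17; EF_E = 17+8 = 25
ES_F = 11; EF_F = 11+11 = 22
ES_G = max(EF_C=17, EF_D=13) = 17; EF_G = 17+10 = 27
ES_H = 17; EF_H = 17+11 = 28
ES_I = max(EF_B=4, EF_D=13, EF_E=25, EF_F=22, EF_G=27, EF_H=28) = 28; EF_I = 28+15 = 43
Expected project duration μ = 43 hours. Critical path: A → C → H → I.

Variance along critical path = 9.000 + 0.111 + 4.000 + 5.444 = 18.556; σ = √18.556 = 4.308 hours.
Z = (34 − 43) / 4.308 = -2.089
P(T ≤ 34) = Φ(-2.089) ≈ 0.018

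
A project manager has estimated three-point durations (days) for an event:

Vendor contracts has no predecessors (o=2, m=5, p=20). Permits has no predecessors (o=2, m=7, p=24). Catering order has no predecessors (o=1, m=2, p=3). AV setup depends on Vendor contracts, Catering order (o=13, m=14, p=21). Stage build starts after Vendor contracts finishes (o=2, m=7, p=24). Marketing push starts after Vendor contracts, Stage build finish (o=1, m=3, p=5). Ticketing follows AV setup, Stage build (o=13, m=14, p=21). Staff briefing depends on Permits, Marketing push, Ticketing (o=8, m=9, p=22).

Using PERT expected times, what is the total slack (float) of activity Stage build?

te_Vendor contracts = (2 + 4·5 + 20)/6 = 42/6 = 7
te_Permits = (2 + 4·7 + 24)/6 = 54/6 = 9
te_Catering order = (1 + 4·2 + 3)/6 = 12/6 = 2
te_AV setup = (13 + 4·14 + 21)/6 = 90/6 = 15
te_Stage build = (2 + 4·7 + 24)/6 = 54/6 = 9
te_Marketing push = (1 + 4·3 + 5)/6 = 18/6 = 3
te_Ticketing = (13 + 4·14 + 21)/6 = 90/6 = 15
te_Staff briefing = (8 + 4·9 + 22)/6 = 66/6 = 11

Forward pass:
ES_Vendor contracts = 0; EF_Vendor contracts = 7
ES_Permits = 0; EF_Permits = 9
ES_Catering order = 0; EF_Catering order = 2
ES_AV setup = max(EF_Vendor contracts=7, EF_Catering order=2) = 7; EF_AV setup = 7+15 = 22
ES_Stage build = 7; EF_Stage build = 7+9 = 16
ES_Marketing push = max(EF_Vendor contracts=7, EF_Stage build=16) = 16; EF_Marketing push = 16+3 = 19
ES_Ticketing = max(EF_AV setup=22, EF_Stage build=16) = 22; EF_Ticketing = 22+15 = 37
ES_Staff briefing = max(EF_Permits=9, EF_Marketing push=19, EF_Ticketing=37) = 37; EF_Staff briefing = 37+11 = 48
Expected project duration μ = 48 days. Critical path: Vendor contracts → AV setup → Ticketing → Staff briefing.

Backward pass:
LF_Staff briefing = 48; LS_Staff briefing = 48−11 = 37
LF_Ticketing = LS_Staff briefing = 37; LS_Ticketing = 37−15 = 22
LF_Marketing push = LS_Staff briefing = 37; LS_Marketing push = 37−3 = 34
LF_Stage build = min(LS_Marketing push=34, LS_Ticketing=22) = 22; LS_Stage build = 22−9 = 13
LF_AV setup = LS_Ticketing = 22; LS_AV setup = 22−15 = 7
LF_Catering order = LS_AV setup = 7; LS_Catering order = 7−2 = 5
LF_Permits = LS_Staff briefing = 37; LS_Permits = 37−9 = 28
LF_Vendor contracts = min(LS_AV setup=7, LS_Stage build=13, LS_Marketing push=34) = 7; LS_Vendor contracts = 7−7 = 0
Slack_Stage build = LS_Stage build − ES_Stage build = 13 − 7 = 6

6 days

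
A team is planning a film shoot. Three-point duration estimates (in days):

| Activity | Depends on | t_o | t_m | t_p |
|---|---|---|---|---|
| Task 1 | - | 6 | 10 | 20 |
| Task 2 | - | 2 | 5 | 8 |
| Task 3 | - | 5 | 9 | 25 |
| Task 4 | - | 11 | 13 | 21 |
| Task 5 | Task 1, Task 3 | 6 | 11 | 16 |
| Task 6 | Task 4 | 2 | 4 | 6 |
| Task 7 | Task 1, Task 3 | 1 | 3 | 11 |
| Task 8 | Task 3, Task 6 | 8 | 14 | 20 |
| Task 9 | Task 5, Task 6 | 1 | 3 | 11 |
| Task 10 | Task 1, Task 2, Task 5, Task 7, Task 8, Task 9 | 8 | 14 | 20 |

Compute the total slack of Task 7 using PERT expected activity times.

te_Task 1 = (6 + 4·10 + 20)/6 = 66/6 = 11
te_Task 2 = (2 + 4·5 + 8)/6 = 30/6 = 5
te_Task 3 = (5 + 4·9 + 25)/6 = 66/6 = 11
te_Task 4 = (11 + 4·13 + 21)/6 = 84/6 = 14
te_Task 5 = (6 + 4·11 + 16)/6 = 66/6 = 11
te_Task 6 = (2 + 4·4 + 6)/6 = 24/6 = 4
te_Task 7 = (1 + 4·3 + 11)/6 = 24/6 = 4
te_Task 8 = (8 + 4·14 + 20)/6 = 84/6 = 14
te_Task 9 = (1 + 4·3 + 11)/6 = 24/6 = 4
te_Task 10 = (8 + 4·14 + 20)/6 = 84/6 = 14

Forward pass:
ES_Task 1 = 0; EF_Task 1 = 11
ES_Task 2 = 0; EF_Task 2 = 5
ES_Task 3 = 0; EF_Task 3 = 11
ES_Task 4 = 0; EF_Task 4 = 14
ES_Task 5 = max(EF_Task 1=11, EF_Task 3=11) = 11; EF_Task 5 = 11+11 = 22
ES_Task 6 = 14; EF_Task 6 = 14+4 = 18
ES_Task 7 = max(EF_Task 1=11, EF_Task 3=11) = 11; EF_Task 7 = 11+4 = 15
ES_Task 8 = max(EF_Task 3=11, EF_Task 6=18) = 18; EF_Task 8 = 18+14 = 32
ES_Task 9 = max(EF_Task 5=22, EF_Task 6=18) = 22; EF_Task 9 = 22+4 = 26
ES_Task 10 = max(EF_Task 1=11, EF_Task 2=5, EF_Task 5=22, EF_Task 7=15, EF_Task 8=32, EF_Task 9=26) = 32; EF_Task 10 = 32+14 = 46
Expected project duration μ = 46 days. Critical path: Task 4 → Task 6 → Task 8 → Task 10.

Backward pass:
LF_Task 10 = 46; LS_Task 10 = 46−14 = 32
LF_Task 9 = LS_Task 10 = 32; LS_Task 9 = 32−4 = 28
LF_Task 8 = LS_Task 10 = 32; LS_Task 8 = 32−14 = 18
LF_Task 7 = LS_Task 10 = 32; LS_Task 7 = 32−4 = 28
LF_Task 6 = min(LS_Task 8=18, LS_Task 9=28) = 18; LS_Task 6 = 18−4 = 14
LF_Task 5 = min(LS_Task 9=28, LS_Task 10=32) = 28; LS_Task 5 = 28−11 = 17
LF_Task 4 = LS_Task 6 = 14; LS_Task 4 = 14−14 = 0
LF_Task 3 = min(LS_Task 5=17, LS_Task 7=28, LS_Task 8=18) = 17; LS_Task 3 = 17−11 = 6
LF_Task 2 = LS_Task 10 = 32; LS_Task 2 = 32−5 = 27
LF_Task 1 = min(LS_Task 5=17, LS_Task 7=28, LS_Task 10=32) = 17; LS_Task 1 = 17−11 = 6
Slack_Task 7 = LS_Task 7 − ES_Task 7 = 28 − 11 = 17

17 days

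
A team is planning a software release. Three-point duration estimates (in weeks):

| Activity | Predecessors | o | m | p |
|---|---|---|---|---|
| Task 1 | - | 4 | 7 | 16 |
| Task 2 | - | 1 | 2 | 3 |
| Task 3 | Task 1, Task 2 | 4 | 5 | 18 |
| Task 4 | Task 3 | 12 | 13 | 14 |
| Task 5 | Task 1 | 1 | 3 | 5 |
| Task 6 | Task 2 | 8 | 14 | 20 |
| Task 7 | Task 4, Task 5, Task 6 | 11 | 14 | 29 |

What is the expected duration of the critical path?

44 weeks

te_Task 1 = (4 + 4·7 + 16)/6 = 48/6 = 8
te_Task 2 = (1 + 4·2 + 3)/6 = 12/6 = 2
te_Task 3 = (4 + 4·5 + 18)/6 = 42/6 = 7
te_Task 4 = (12 + 4·13 + 14)/6 = 78/6 = 13
te_Task 5 = (1 + 4·3 + 5)/6 = 18/6 = 3
te_Task 6 = (8 + 4·14 + 20)/6 = 84/6 = 14
te_Task 7 = (11 + 4·14 + 29)/6 = 96/6 = 16

Forward pass:
ES_Task 1 = 0; EF_Task 1 = 8
ES_Task 2 = 0; EF_Task 2 = 2
ES_Task 3 = max(EF_Task 1=8, EF_Task 2=2) = 8; EF_Task 3 = 8+7 = 15
ES_Task 4 = 15; EF_Task 4 = 15+13 = 28
ES_Task 5 = 8; EF_Task 5 = 8+3 = 11
ES_Task 6 = 2; EF_Task 6 = 2+14 = 16
ES_Task 7 = max(EF_Task 4=28, EF_Task 5=11, EF_Task 6=16) = 28; EF_Task 7 = 28+16 = 44
Expected project duration μ = 44 weeks. Critical path: Task 1 → Task 3 → Task 4 → Task 7.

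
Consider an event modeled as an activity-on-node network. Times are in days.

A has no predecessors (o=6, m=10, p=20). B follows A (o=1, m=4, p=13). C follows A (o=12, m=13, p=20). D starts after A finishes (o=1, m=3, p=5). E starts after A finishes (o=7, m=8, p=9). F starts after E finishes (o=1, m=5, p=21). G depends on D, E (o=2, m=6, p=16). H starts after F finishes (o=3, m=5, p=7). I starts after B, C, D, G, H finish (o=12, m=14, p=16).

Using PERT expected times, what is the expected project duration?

te_A = (6 + 4·10 + 20)/6 = 66/6 = 11
te_B = (1 + 4·4 + 13)/6 = 30/6 = 5
te_C = (12 + 4·13 + 20)/6 = 84/6 = 14
te_D = (1 + 4·3 + 5)/6 = 18/6 = 3
te_E = (7 + 4·8 + 9)/6 = 48/6 = 8
te_F = (1 + 4·5 + 21)/6 = 42/6 = 7
te_G = (2 + 4·6 + 16)/6 = 42/6 = 7
te_H = (3 + 4·5 + 7)/6 = 30/6 = 5
te_I = (12 + 4·14 + 16)/6 = 84/6 = 14

Forward pass:
ES_A = 0; EF_A = 11
ES_B = 11; EF_B = 11+5 = 16
ES_C = 11; EF_C = 11+14 = 25
ES_D = 11; EF_D = 11+3 = 14
ES_E = 11; EF_E = 11+8 = 19
ES_F = 19; EF_F = 19+7 = 26
ES_G = max(EF_D=14, EF_E=19) = 19; EF_G = 19+7 = 26
ES_H = 26; EF_H = 26+5 = 31
ES_I = max(EF_B=16, EF_C=25, EF_D=14, EF_G=26, EF_H=31) = 31; EF_I = 31+14 = 45
Expected project duration μ = 45 days. Critical path: A → E → F → H → I.

45 days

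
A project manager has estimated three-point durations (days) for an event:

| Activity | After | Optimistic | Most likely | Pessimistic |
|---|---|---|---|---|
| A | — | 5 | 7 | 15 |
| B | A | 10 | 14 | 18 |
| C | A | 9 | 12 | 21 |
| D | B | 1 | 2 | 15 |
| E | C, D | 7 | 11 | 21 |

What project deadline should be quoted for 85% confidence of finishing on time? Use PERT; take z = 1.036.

42.1 days

te_A = (5 + 4·7 + 15)/6 = 48/6 = 8; σ²_A = ((15−5)/6)² = 2.778
te_B = (10 + 4·14 + 18)/6 = 84/6 = 14; σ²_B = ((18−10)/6)² = 1.778
te_C = (9 + 4·12 + 21)/6 = 78/6 = 13; σ²_C = ((21−9)/6)² = 4.000
te_D = (1 + 4·2 + 15)/6 = 24/6 = 4; σ²_D = ((15−1)/6)² = 5.444
te_E = (7 + 4·11 + 21)/6 = 72/6 = 12; σ²_E = ((21−7)/6)² = 5.444

Forward pass:
ES_A = 0; EF_A = 8
ES_B = 8; EF_B = 8+14 = 22
ES_C = 8; EF_C = 8+13 = 21
ES_D = 22; EF_D = 22+4 = 26
ES_E = max(EF_C=21, EF_D=26) = 26; EF_E = 26+12 = 38
Expected project duration μ = 38 days. Critical path: A → B → D → E.

Variance along critical path = 2.778 + 1.778 + 5.444 + 5.444 = 15.444; σ = 3.930 days.
D = μ + z·σ = 38 + 1.036·3.930 = 42.1 days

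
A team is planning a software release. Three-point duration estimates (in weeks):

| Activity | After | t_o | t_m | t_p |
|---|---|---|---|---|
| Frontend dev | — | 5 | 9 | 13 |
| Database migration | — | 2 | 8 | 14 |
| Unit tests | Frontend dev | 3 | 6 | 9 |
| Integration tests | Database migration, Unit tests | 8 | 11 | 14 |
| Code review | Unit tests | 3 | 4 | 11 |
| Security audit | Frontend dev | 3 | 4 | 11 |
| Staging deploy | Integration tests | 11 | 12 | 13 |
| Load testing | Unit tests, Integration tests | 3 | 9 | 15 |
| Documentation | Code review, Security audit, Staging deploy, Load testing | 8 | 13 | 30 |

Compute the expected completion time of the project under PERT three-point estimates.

te_Frontend dev = (5 + 4·9 + 13)/6 = 54/6 = 9
te_Database migration = (2 + 4·8 + 14)/6 = 48/6 = 8
te_Unit tests = (3 + 4·6 + 9)/6 = 36/6 = 6
te_Integration tests = (8 + 4·11 + 14)/6 = 66/6 = 11
te_Code review = (3 + 4·4 + 11)/6 = 30/6 = 5
te_Security audit = (3 + 4·4 + 11)/6 = 30/6 = 5
te_Staging deploy = (11 + 4·12 + 13)/6 = 72/6 = 12
te_Load testing = (3 + 4·9 + 15)/6 = 54/6 = 9
te_Documentation = (8 + 4·13 + 30)/6 = 90/6 = 15

Forward pass:
ES_Frontend dev = 0; EF_Frontend dev = 9
ES_Database migration = 0; EF_Database migration = 8
ES_Unit tests = 9; EF_Unit tests = 9+6 = 15
ES_Integration tests = max(EF_Database migration=8, EF_Unit tests=15) = 15; EF_Integration tests = 15+11 = 26
ES_Code review = 15; EF_Code review = 15+5 = 20
ES_Security audit = 9; EF_Security audit = 9+5 = 14
ES_Staging deploy = 26; EF_Staging deploy = 26+12 = 38
ES_Load testing = max(EF_Unit tests=15, EF_Integration tests=26) = 26; EF_Load testing = 26+9 = 35
ES_Documentation = max(EF_Code review=20, EF_Security audit=14, EF_Staging deploy=38, EF_Load testing=35) = 38; EF_Documentation = 38+15 = 53
Expected project duration μ = 53 weeks. Critical path: Frontend dev → Unit tests → Integration tests → Staging deploy → Documentation.

53 weeks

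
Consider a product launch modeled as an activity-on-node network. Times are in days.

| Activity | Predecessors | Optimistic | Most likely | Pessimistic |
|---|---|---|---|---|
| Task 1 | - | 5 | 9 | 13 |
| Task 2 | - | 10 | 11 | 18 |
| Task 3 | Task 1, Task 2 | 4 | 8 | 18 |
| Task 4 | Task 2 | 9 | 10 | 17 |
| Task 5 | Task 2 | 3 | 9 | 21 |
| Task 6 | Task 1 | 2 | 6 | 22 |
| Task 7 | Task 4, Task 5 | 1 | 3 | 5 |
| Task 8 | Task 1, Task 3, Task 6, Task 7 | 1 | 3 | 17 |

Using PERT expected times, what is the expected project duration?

te_Task 1 = (5 + 4·9 + 13)/6 = 54/6 = 9
te_Task 2 = (10 + 4·11 + 18)/6 = 72/6 = 12
te_Task 3 = (4 + 4·8 + 18)/6 = 54/6 = 9
te_Task 4 = (9 + 4·10 + 17)/6 = 66/6 = 11
te_Task 5 = (3 + 4·9 + 21)/6 = 60/6 = 10
te_Task 6 = (2 + 4·6 + 22)/6 = 48/6 = 8
te_Task 7 = (1 + 4·3 + 5)/6 = 18/6 = 3
te_Task 8 = (1 + 4·3 + 17)/6 = 30/6 = 5

Forward pass:
ES_Task 1 = 0; EF_Task 1 = 9
ES_Task 2 = 0; EF_Task 2 = 12
ES_Task 3 = max(EF_Task 1=9, EF_Task 2=12) = 12; EF_Task 3 = 12+9 = 21
ES_Task 4 = 12; EF_Task 4 = 12+11 = 23
ES_Task 5 = 12; EF_Task 5 = 12+10 = 22
ES_Task 6 = 9; EF_Task 6 = 9+8 = 17
ES_Task 7 = max(EF_Task 4=23, EF_Task 5=22) = 23; EF_Task 7 = 23+3 = 26
ES_Task 8 = max(EF_Task 1=9, EF_Task 3=21, EF_Task 6=17, EF_Task 7=26) = 26; EF_Task 8 = 26+5 = 31
Expected project duration μ = 31 days. Critical path: Task 2 → Task 4 → Task 7 → Task 8.

31 days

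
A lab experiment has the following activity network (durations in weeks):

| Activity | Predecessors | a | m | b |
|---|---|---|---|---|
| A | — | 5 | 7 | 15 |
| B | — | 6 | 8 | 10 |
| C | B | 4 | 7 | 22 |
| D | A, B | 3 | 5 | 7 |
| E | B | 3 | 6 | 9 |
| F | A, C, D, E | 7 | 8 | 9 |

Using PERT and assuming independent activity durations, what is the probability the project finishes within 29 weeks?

te_A = (5 + 4·7 + 15)/6 = 48/6 = 8; σ²_A = ((15−5)/6)² = 2.778
te_B = (6 + 4·8 + 10)/6 = 48/6 = 8; σ²_B = ((10−6)/6)² = 0.444
te_C = (4 + 4·7 + 22)/6 = 54/6 = 9; σ²_C = ((22−4)/6)² = 9.000
te_D = (3 + 4·5 + 7)/6 = 30/6 = 5; σ²_D = ((7−3)/6)² = 0.444
te_E = (3 + 4·6 + 9)/6 = 36/6 = 6; σ²_E = ((9−3)/6)² = 1.000
te_F = (7 + 4·8 + 9)/6 = 48/6 = 8; σ²_F = ((9−7)/6)² = 0.111

Forward pass:
ES_A = 0; EF_A = 8
ES_B = 0; EF_B = 8
ES_C = 8; EF_C = 8+9 = 17
ES_D = max(EF_A=8, EF_B=8) = 8; EF_D = 8+5 = 13
ES_E = 8; EF_E = 8+6 = 14
ES_F = max(EF_A=8, EF_C=17, EF_D=13, EF_E=14) = 17; EF_F = 17+8 = 25
Expected project duration μ = 25 weeks. Critical path: B → C → F.

Variance along critical path = 0.444 + 9.000 + 0.111 = 9.556; σ = √9.556 = 3.091 weeks.
Z = (29 − 25) / 3.091 = 1.294
P(T ≤ 29) = Φ(1.294) ≈ 0.902

0.902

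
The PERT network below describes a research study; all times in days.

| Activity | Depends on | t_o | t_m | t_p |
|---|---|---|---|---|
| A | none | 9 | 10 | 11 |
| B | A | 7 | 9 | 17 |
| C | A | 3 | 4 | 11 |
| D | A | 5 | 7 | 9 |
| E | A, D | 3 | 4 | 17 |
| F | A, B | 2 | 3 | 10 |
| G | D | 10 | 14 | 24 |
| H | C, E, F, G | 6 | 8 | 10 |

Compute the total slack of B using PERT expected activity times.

te_A = (9 + 4·10 + 11)/6 = 60/6 = 10
te_B = (7 + 4·9 + 17)/6 = 60/6 = 10
te_C = (3 + 4·4 + 11)/6 = 30/6 = 5
te_D = (5 + 4·7 + 9)/6 = 42/6 = 7
te_E = (3 + 4·4 + 17)/6 = 36/6 = 6
te_F = (2 + 4·3 + 10)/6 = 24/6 = 4
te_G = (10 + 4·14 + 24)/6 = 90/6 = 15
te_H = (6 + 4·8 + 10)/6 = 48/6 = 8

Forward pass:
ES_A = 0; EF_A = 10
ES_B = 10; EF_B = 10+10 = 20
ES_C = 10; EF_C = 10+5 = 15
ES_D = 10; EF_D = 10+7 = 17
ES_E = max(EF_A=10, EF_D=17) = 17; EF_E = 17+6 = 23
ES_F = max(EF_A=10, EF_B=20) = 20; EF_F = 20+4 = 24
ES_G = 17; EF_G = 17+15 = 32
ES_H = max(EF_C=15, EF_E=23, EF_F=24, EF_G=32) = 32; EF_H = 32+8 = 40
Expected project duration μ = 40 days. Critical path: A → D → G → H.

Backward pass:
LF_H = 40; LS_H = 40−8 = 32
LF_G = LS_H = 32; LS_G = 32−15 = 17
LF_F = LS_H = 32; LS_F = 32−4 = 28
LF_E = LS_H = 32; LS_E = 32−6 = 26
LF_D = min(LS_E=26, LS_G=17) = 17; LS_D = 17−7 = 10
LF_C = LS_H = 32; LS_C = 32−5 = 27
LF_B = LS_F = 28; LS_B = 28−10 = 18
LF_A = min(LS_B=18, LS_C=27, LS_D=10, LS_E=26, LS_F=28) = 10; LS_A = 10−10 = 0
Slack_B = LS_B − ES_B = 18 − 10 = 8

8 days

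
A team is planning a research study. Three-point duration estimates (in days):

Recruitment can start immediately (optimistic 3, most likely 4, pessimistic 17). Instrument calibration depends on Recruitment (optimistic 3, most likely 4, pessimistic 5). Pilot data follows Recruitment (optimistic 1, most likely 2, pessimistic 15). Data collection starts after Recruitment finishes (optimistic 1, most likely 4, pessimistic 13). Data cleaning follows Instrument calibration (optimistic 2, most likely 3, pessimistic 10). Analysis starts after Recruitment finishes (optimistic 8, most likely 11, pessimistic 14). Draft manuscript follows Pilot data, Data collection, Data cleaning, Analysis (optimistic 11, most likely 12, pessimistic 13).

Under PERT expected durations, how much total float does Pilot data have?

te_Recruitment = (3 + 4·4 + 17)/6 = 36/6 = 6
te_Instrument calibration = (3 + 4·4 + 5)/6 = 24/6 = 4
te_Pilot data = (1 + 4·2 + 15)/6 = 24/6 = 4
te_Data collection = (1 + 4·4 + 13)/6 = 30/6 = 5
te_Data cleaning = (2 + 4·3 + 10)/6 = 24/6 = 4
te_Analysis = (8 + 4·11 + 14)/6 = 66/6 = 11
te_Draft manuscript = (11 + 4·12 + 13)/6 = 72/6 = 12

Forward pass:
ES_Recruitment = 0; EF_Recruitment = 6
ES_Instrument calibration = 6; EF_Instrument calibration = 6+4 = 10
ES_Pilot data = 6; EF_Pilot data = 6+4 = 10
ES_Data collection = 6; EF_Data collection = 6+5 = 11
ES_Data cleaning = 10; EF_Data cleaning = 10+4 = 14
ES_Analysis = 6; EF_Analysis = 6+11 = 17
ES_Draft manuscript = max(EF_Pilot data=10, EF_Data collection=11, EF_Data cleaning=14, EF_Analysis=17) = 17; EF_Draft manuscript = 17+12 = 29
Expected project duration μ = 29 days. Critical path: Recruitment → Analysis → Draft manuscript.

Backward pass:
LF_Draft manuscript = 29; LS_Draft manuscript = 29−12 = 17
LF_Analysis = LS_Draft manuscript = 17; LS_Analysis = 17−11 = 6
LF_Data cleaning = LS_Draft manuscript = 17; LS_Data cleaning = 17−4 = 13
LF_Data collection = LS_Draft manuscript = 17; LS_Data collection = 17−5 = 12
LF_Pilot data = LS_Draft manuscript = 17; LS_Pilot data = 17−4 = 13
LF_Instrument calibration = LS_Data cleaning = 13; LS_Instrument calibration = 13−4 = 9
LF_Recruitment = min(LS_Instrument calibration=9, LS_Pilot data=13, LS_Data collection=12, LS_Analysis=6) = 6; LS_Recruitment = 6−6 = 0
Slack_Pilot data = LS_Pilot data − ES_Pilot data = 13 − 6 = 7

7 days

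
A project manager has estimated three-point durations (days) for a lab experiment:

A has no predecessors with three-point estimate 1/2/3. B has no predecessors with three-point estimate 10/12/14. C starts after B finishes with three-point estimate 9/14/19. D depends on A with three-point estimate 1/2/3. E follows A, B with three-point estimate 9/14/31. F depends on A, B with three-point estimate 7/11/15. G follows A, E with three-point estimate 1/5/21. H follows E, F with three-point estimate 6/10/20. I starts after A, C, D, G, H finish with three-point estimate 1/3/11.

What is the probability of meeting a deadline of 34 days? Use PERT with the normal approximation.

te_A = (1 + 4·2 + 3)/6 = 12/6 = 2; σ²_A = ((3−1)/6)² = 0.111
te_B = (10 + 4·12 + 14)/6 = 72/6 = 12; σ²_B = ((14−10)/6)² = 0.444
te_C = (9 + 4·14 + 19)/6 = 84/6 = 14; σ²_C = ((19−9)/6)² = 2.778
te_D = (1 + 4·2 + 3)/6 = 12/6 = 2; σ²_D = ((3−1)/6)² = 0.111
te_E = (9 + 4·14 + 31)/6 = 96/6 = 16; σ²_E = ((31−9)/6)² = 13.444
te_F = (7 + 4·11 + 15)/6 = 66/6 = 11; σ²_F = ((15−7)/6)² = 1.778
te_G = (1 + 4·5 + 21)/6 = 42/6 = 7; σ²_G = ((21−1)/6)² = 11.111
te_H = (6 + 4·10 + 20)/6 = 66/6 = 11; σ²_H = ((20−6)/6)² = 5.444
te_I = (1 + 4·3 + 11)/6 = 24/6 = 4; σ²_I = ((11−1)/6)² = 2.778

Forward pass:
ES_A = 0; EF_A = 2
ES_B = 0; EF_B = 12
ES_C = 12; EF_C = 12+14 = 26
ES_D = 2; EF_D = 2+2 = 4
ES_E = max(EF_A=2, EF_B=12) = 12; EF_E = 12+16 = 28
ES_F = max(EF_A=2, EF_B=12) = 12; EF_F = 12+11 = 23
ES_G = max(EF_A=2, EF_E=28) = 28; EF_G = 28+7 = 35
ES_H = max(EF_E=28, EF_F=23) = 28; EF_H = 28+11 = 39
ES_I = max(EF_A=2, EF_C=26, EF_D=4, EF_G=35, EF_H=39) = 39; EF_I = 39+4 = 43
Expected project duration μ = 43 days. Critical path: B → E → H → I.

Variance along critical path = 0.444 + 13.444 + 5.444 + 2.778 = 22.111; σ = √22.111 = 4.702 days.
Z = (34 − 43) / 4.702 = -1.914
P(T ≤ 34) = Φ(-1.914) ≈ 0.028

0.028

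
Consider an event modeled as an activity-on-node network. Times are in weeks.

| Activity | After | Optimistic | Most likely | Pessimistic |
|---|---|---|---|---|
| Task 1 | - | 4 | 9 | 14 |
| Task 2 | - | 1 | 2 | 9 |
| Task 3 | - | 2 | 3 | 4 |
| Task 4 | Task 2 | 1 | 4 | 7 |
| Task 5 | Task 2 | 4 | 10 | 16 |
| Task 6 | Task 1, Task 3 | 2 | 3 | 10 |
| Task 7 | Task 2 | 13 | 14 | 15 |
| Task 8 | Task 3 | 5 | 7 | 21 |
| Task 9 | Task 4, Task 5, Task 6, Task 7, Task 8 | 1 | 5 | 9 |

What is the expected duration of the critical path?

22 weeks

te_Task 1 = (4 + 4·9 + 14)/6 = 54/6 = 9
te_Task 2 = (1 + 4·2 + 9)/6 = 18/6 = 3
te_Task 3 = (2 + 4·3 + 4)/6 = 18/6 = 3
te_Task 4 = (1 + 4·4 + 7)/6 = 24/6 = 4
te_Task 5 = (4 + 4·10 + 16)/6 = 60/6 = 10
te_Task 6 = (2 + 4·3 + 10)/6 = 24/6 = 4
te_Task 7 = (13 + 4·14 + 15)/6 = 84/6 = 14
te_Task 8 = (5 + 4·7 + 21)/6 = 54/6 = 9
te_Task 9 = (1 + 4·5 + 9)/6 = 30/6 = 5

Forward pass:
ES_Task 1 = 0; EF_Task 1 = 9
ES_Task 2 = 0; EF_Task 2 = 3
ES_Task 3 = 0; EF_Task 3 = 3
ES_Task 4 = 3; EF_Task 4 = 3+4 = 7
ES_Task 5 = 3; EF_Task 5 = 3+10 = 13
ES_Task 6 = max(EF_Task 1=9, EF_Task 3=3) = 9; EF_Task 6 = 9+4 = 13
ES_Task 7 = 3; EF_Task 7 = 3+14 = 17
ES_Task 8 = 3; EF_Task 8 = 3+9 = 12
ES_Task 9 = max(EF_Task 4=7, EF_Task 5=13, EF_Task 6=13, EF_Task 7=17, EF_Task 8=12) = 17; EF_Task 9 = 17+5 = 22
Expected project duration μ = 22 weeks. Critical path: Task 2 → Task 7 → Task 9.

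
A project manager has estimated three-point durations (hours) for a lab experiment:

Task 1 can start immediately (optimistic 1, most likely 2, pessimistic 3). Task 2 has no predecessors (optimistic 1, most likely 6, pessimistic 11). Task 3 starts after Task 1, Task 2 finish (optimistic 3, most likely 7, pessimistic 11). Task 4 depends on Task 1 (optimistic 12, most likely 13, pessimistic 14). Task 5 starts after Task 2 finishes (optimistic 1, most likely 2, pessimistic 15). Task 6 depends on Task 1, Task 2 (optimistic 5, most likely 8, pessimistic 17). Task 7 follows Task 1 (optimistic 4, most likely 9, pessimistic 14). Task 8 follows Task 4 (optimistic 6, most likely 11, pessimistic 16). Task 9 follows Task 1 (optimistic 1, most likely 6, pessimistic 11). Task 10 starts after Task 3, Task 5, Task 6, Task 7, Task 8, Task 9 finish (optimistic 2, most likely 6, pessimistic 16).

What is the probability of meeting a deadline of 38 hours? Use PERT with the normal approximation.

te_Task 1 = (1 + 4·2 + 3)/6 = 12/6 = 2; σ²_Task 1 = ((3−1)/6)² = 0.111
te_Task 2 = (1 + 4·6 + 11)/6 = 36/6 = 6; σ²_Task 2 = ((11−1)/6)² = 2.778
te_Task 3 = (3 + 4·7 + 11)/6 = 42/6 = 7; σ²_Task 3 = ((11−3)/6)² = 1.778
te_Task 4 = (12 + 4·13 + 14)/6 = 78/6 = 13; σ²_Task 4 = ((14−12)/6)² = 0.111
te_Task 5 = (1 + 4·2 + 15)/6 = 24/6 = 4; σ²_Task 5 = ((15−1)/6)² = 5.444
te_Task 6 = (5 + 4·8 + 17)/6 = 54/6 = 9; σ²_Task 6 = ((17−5)/6)² = 4.000
te_Task 7 = (4 + 4·9 + 14)/6 = 54/6 = 9; σ²_Task 7 = ((14−4)/6)² = 2.778
te_Task 8 = (6 + 4·11 + 16)/6 = 66/6 = 11; σ²_Task 8 = ((16−6)/6)² = 2.778
te_Task 9 = (1 + 4·6 + 11)/6 = 36/6 = 6; σ²_Task 9 = ((11−1)/6)² = 2.778
te_Task 10 = (2 + 4·6 + 16)/6 = 42/6 = 7; σ²_Task 10 = ((16−2)/6)² = 5.444

Forward pass:
ES_Task 1 = 0; EF_Task 1 = 2
ES_Task 2 = 0; EF_Task 2 = 6
ES_Task 3 = max(EF_Task 1=2, EF_Task 2=6) = 6; EF_Task 3 = 6+7 = 13
ES_Task 4 = 2; EF_Task 4 = 2+13 = 15
ES_Task 5 = 6; EF_Task 5 = 6+4 = 10
ES_Task 6 = max(EF_Task 1=2, EF_Task 2=6) = 6; EF_Task 6 = 6+9 = 15
ES_Task 7 = 2; EF_Task 7 = 2+9 = 11
ES_Task 8 = 15; EF_Task 8 = 15+11 = 26
ES_Task 9 = 2; EF_Task 9 = 2+6 = 8
ES_Task 10 = max(EF_Task 3=13, EF_Task 5=10, EF_Task 6=15, EF_Task 7=11, EF_Task 8=26, EF_Task 9=8) = 26; EF_Task 10 = 26+7 = 33
Expected project duration μ = 33 hours. Critical path: Task 1 → Task 4 → Task 8 → Task 10.

Variance along critical path = 0.111 + 0.111 + 2.778 + 5.444 = 8.444; σ = √8.444 = 2.906 hours.
Z = (38 − 33) / 2.906 = 1.721
P(T ≤ 38) = Φ(1.721) ≈ 0.957

0.957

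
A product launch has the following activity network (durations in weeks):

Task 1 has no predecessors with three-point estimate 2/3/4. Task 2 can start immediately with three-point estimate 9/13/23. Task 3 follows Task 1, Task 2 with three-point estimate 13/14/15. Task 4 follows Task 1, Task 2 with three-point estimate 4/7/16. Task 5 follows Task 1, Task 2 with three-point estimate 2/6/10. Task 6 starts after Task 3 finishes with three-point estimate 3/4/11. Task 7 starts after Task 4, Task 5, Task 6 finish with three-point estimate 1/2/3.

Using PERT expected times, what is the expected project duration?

te_Task 1 = (2 + 4·3 + 4)/6 = 18/6 = 3
te_Task 2 = (9 + 4·13 + 23)/6 = 84/6 = 14
te_Task 3 = (13 + 4·14 + 15)/6 = 84/6 = 14
te_Task 4 = (4 + 4·7 + 16)/6 = 48/6 = 8
te_Task 5 = (2 + 4·6 + 10)/6 = 36/6 = 6
te_Task 6 = (3 + 4·4 + 11)/6 = 30/6 = 5
te_Task 7 = (1 + 4·2 + 3)/6 = 12/6 = 2

Forward pass:
ES_Task 1 = 0; EF_Task 1 = 3
ES_Task 2 = 0; EF_Task 2 = 14
ES_Task 3 = max(EF_Task 1=3, EF_Task 2=14) = 14; EF_Task 3 = 14+14 = 28
ES_Task 4 = max(EF_Task 1=3, EF_Task 2=14) = 14; EF_Task 4 = 14+8 = 22
ES_Task 5 = max(EF_Task 1=3, EF_Task 2=14) = 14; EF_Task 5 = 14+6 = 20
ES_Task 6 = 28; EF_Task 6 = 28+5 = 33
ES_Task 7 = max(EF_Task 4=22, EF_Task 5=20, EF_Task 6=33) = 33; EF_Task 7 = 33+2 = 35
Expected project duration μ = 35 weeks. Critical path: Task 2 → Task 3 → Task 6 → Task 7.

35 weeks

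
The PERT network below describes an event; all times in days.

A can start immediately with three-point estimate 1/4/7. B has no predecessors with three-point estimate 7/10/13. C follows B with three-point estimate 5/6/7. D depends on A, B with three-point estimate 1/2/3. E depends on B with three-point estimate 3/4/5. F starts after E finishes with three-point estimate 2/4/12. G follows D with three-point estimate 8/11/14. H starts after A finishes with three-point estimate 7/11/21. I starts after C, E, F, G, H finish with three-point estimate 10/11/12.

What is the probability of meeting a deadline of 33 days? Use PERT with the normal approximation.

te_A = (1 + 4·4 + 7)/6 = 24/6 = 4; σ²_A = ((7−1)/6)² = 1.000
te_B = (7 + 4·10 + 13)/6 = 60/6 = 10; σ²_B = ((13−7)/6)² = 1.000
te_C = (5 + 4·6 + 7)/6 = 36/6 = 6; σ²_C = ((7−5)/6)² = 0.111
te_D = (1 + 4·2 + 3)/6 = 12/6 = 2; σ²_D = ((3−1)/6)² = 0.111
te_E = (3 + 4·4 + 5)/6 = 24/6 = 4; σ²_E = ((5−3)/6)² = 0.111
te_F = (2 + 4·4 + 12)/6 = 30/6 = 5; σ²_F = ((12−2)/6)² = 2.778
te_G = (8 + 4·11 + 14)/6 = 66/6 = 11; σ²_G = ((14−8)/6)² = 1.000
te_H = (7 + 4·11 + 21)/6 = 72/6 = 12; σ²_H = ((21−7)/6)² = 5.444
te_I = (10 + 4·11 + 12)/6 = 66/6 = 11; σ²_I = ((12−10)/6)² = 0.111

Forward pass:
ES_A = 0; EF_A = 4
ES_B = 0; EF_B = 10
ES_C = 10; EF_C = 10+6 = 16
ES_D = max(EF_A=4, EF_B=10) = 10; EF_D = 10+2 = 12
ES_E = 10; EF_E = 10+4 = 14
ES_F = 14; EF_F = 14+5 = 19
ES_G = 12; EF_G = 12+11 = 23
ES_H = 4; EF_H = 4+12 = 16
ES_I = max(EF_C=16, EF_E=14, EF_F=19, EF_G=23, EF_H=16) = 23; EF_I = 23+11 = 34
Expected project duration μ = 34 days. Critical path: B → D → G → I.

Variance along critical path = 1.000 + 0.111 + 1.000 + 0.111 = 2.222; σ = √2.222 = 1.491 days.
Z = (33 − 34) / 1.491 = -0.671
P(T ≤ 33) = Φ(-0.671) ≈ 0.251

0.251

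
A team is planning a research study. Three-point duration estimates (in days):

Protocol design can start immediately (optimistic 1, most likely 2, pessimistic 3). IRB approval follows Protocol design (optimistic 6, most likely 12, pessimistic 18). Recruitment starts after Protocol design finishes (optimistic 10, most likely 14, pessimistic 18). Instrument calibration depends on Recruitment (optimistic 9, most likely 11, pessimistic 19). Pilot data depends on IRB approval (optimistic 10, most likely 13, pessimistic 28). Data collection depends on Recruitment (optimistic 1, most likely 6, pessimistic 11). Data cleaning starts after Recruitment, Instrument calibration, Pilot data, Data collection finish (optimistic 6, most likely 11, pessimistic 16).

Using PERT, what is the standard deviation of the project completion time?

te_Protocol design = (1 + 4·2 + 3)/6 = 12/6 = 2; σ²_Protocol design = ((3−1)/6)² = 0.111
te_IRB approval = (6 + 4·12 + 18)/6 = 72/6 = 12; σ²_IRB approval = ((18−6)/6)² = 4.000
te_Recruitment = (10 + 4·14 + 18)/6 = 84/6 = 14; σ²_Recruitment = ((18−10)/6)² = 1.778
te_Instrument calibration = (9 + 4·11 + 19)/6 = 72/6 = 12; σ²_Instrument calibration = ((19−9)/6)² = 2.778
te_Pilot data = (10 + 4·13 + 28)/6 = 90/6 = 15; σ²_Pilot data = ((28−10)/6)² = 9.000
te_Data collection = (1 + 4·6 + 11)/6 = 36/6 = 6; σ²_Data collection = ((11−1)/6)² = 2.778
te_Data cleaning = (6 + 4·11 + 16)/6 = 66/6 = 11; σ²_Data cleaning = ((16−6)/6)² = 2.778

Forward pass:
ES_Protocol design = 0; EF_Protocol design = 2
ES_IRB approval = 2; EF_IRB approval = 2+12 = 14
ES_Recruitment = 2; EF_Recruitment = 2+14 = 16
ES_Instrument calibration = 16; EF_Instrument calibration = 16+12 = 28
ES_Pilot data = 14; EF_Pilot data = 14+15 = 29
ES_Data collection = 16; EF_Data collection = 16+6 = 22
ES_Data cleaning = max(EF_Recruitment=16, EF_Instrument calibration=28, EF_Pilot data=29, EF_Data collection=22) = 29; EF_Data cleaning = 29+11 = 40
Expected project duration μ = 40 days. Critical path: Protocol design → IRB approval → Pilot data → Data cleaning.

Variance along critical path = 0.111 + 4.000 + 9.000 + 2.778 = 15.889
σ = √15.889 = 3.986 days

3.99 days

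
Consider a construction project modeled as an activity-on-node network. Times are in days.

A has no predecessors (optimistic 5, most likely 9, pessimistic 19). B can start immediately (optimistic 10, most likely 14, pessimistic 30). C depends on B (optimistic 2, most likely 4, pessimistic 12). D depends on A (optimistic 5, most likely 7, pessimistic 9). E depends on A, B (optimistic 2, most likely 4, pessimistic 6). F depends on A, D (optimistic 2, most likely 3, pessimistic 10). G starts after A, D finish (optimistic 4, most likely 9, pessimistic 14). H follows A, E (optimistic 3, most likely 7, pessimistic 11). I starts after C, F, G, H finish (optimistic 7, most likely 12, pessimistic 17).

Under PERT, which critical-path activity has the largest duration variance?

te_A = (5 + 4·9 + 19)/6 = 60/6 = 10; σ²_A = ((19−5)/6)² = 5.444
te_B = (10 + 4·14 + 30)/6 = 96/6 = 16; σ²_B = ((30−10)/6)² = 11.111
te_C = (2 + 4·4 + 12)/6 = 30/6 = 5; σ²_C = ((12−2)/6)² = 2.778
te_D = (5 + 4·7 + 9)/6 = 42/6 = 7; σ²_D = ((9−5)/6)² = 0.444
te_E = (2 + 4·4 + 6)/6 = 24/6 = 4; σ²_E = ((6−2)/6)² = 0.444
te_F = (2 + 4·3 + 10)/6 = 24/6 = 4; σ²_F = ((10−2)/6)² = 1.778
te_G = (4 + 4·9 + 14)/6 = 54/6 = 9; σ²_G = ((14−4)/6)² = 2.778
te_H = (3 + 4·7 + 11)/6 = 42/6 = 7; σ²_H = ((11−3)/6)² = 1.778
te_I = (7 + 4·12 + 17)/6 = 72/6 = 12; σ²_I = ((17−7)/6)² = 2.778

Forward pass:
ES_A = 0; EF_A = 10
ES_B = 0; EF_B = 16
ES_C = 16; EF_C = 16+5 = 21
ES_D = 10; EF_D = 10+7 = 17
ES_E = max(EF_A=10, EF_B=16) = 16; EF_E = 16+4 = 20
ES_F = max(EF_A=10, EF_D=17) = 17; EF_F = 17+4 = 21
ES_G = max(EF_A=10, EF_D=17) = 17; EF_G = 17+9 = 26
ES_H = max(EF_A=10, EF_E=20) = 20; EF_H = 20+7 = 27
ES_I = max(EF_C=21, EF_F=21, EF_G=26, EF_H=27) = 27; EF_I = 27+12 = 39
Expected project duration μ = 39 days. Critical path: B → E → H → I.

Variances on critical path: σ²_B=11.111, σ²_E=0.444, σ²_H=1.778, σ²_I=2.778.
Largest is σ²_B = 11.111.

B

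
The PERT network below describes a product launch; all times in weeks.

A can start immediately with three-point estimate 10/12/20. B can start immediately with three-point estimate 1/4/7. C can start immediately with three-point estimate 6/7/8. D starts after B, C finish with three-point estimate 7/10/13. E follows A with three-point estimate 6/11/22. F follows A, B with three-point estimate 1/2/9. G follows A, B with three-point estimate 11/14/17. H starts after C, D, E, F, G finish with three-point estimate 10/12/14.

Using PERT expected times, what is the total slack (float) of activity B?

te_A = (10 + 4·12 + 20)/6 = 78/6 = 13
te_B = (1 + 4·4 + 7)/6 = 24/6 = 4
te_C = (6 + 4·7 + 8)/6 = 42/6 = 7
te_D = (7 + 4·10 + 13)/6 = 60/6 = 10
te_E = (6 + 4·11 + 22)/6 = 72/6 = 12
te_F = (1 + 4·2 + 9)/6 = 18/6 = 3
te_G = (11 + 4·14 + 17)/6 = 84/6 = 14
te_H = (10 + 4·12 + 14)/6 = 72/6 = 12

Forward pass:
ES_A = 0; EF_A = 13
ES_B = 0; EF_B = 4
ES_C = 0; EF_C = 7
ES_D = max(EF_B=4, EF_C=7) = 7; EF_D = 7+10 = 17
ES_E = 13; EF_E = 13+12 = 25
ES_F = max(EF_A=13, EF_B=4) = 13; EF_F = 13+3 = 16
ES_G = max(EF_A=13, EF_B=4) = 13; EF_G = 13+14 = 27
ES_H = max(EF_C=7, EF_D=17, EF_E=25, EF_F=16, EF_G=27) = 27; EF_H = 27+12 = 39
Expected project duration μ = 39 weeks. Critical path: A → G → H.

Backward pass:
LF_H = 39; LS_H = 39−12 = 27
LF_G = LS_H = 27; LS_G = 27−14 = 13
LF_F = LS_H = 27; LS_F = 27−3 = 24
LF_E = LS_H = 27; LS_E = 27−12 = 15
LF_D = LS_H = 27; LS_D = 27−10 = 17
LF_C = min(LS_D=17, LS_H=27) = 17; LS_C = 17−7 = 10
LF_B = min(LS_D=17, LS_F=24, LS_G=13) = 13; LS_B = 13−4 = 9
LF_A = min(LS_E=15, LS_F=24, LS_G=13) = 13; LS_A = 13−13 = 0
Slack_B = LS_B − ES_B = 9 − 0 = 9

9 weeks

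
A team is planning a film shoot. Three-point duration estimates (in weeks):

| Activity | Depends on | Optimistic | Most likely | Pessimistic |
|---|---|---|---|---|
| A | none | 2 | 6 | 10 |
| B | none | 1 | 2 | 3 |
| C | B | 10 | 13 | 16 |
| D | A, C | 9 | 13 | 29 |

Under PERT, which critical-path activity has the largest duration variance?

D

te_A = (2 + 4·6 + 10)/6 = 36/6 = 6; σ²_A = ((10−2)/6)² = 1.778
te_B = (1 + 4·2 + 3)/6 = 12/6 = 2; σ²_B = ((3−1)/6)² = 0.111
te_C = (10 + 4·13 + 16)/6 = 78/6 = 13; σ²_C = ((16−10)/6)² = 1.000
te_D = (9 + 4·13 + 29)/6 = 90/6 = 15; σ²_D = ((29−9)/6)² = 11.111

Forward pass:
ES_A = 0; EF_A = 6
ES_B = 0; EF_B = 2
ES_C = 2; EF_C = 2+13 = 15
ES_D = max(EF_A=6, EF_C=15) = 15; EF_D = 15+15 = 30
Expected project duration μ = 30 weeks. Critical path: B → C → D.

Variances on critical path: σ²_B=0.111, σ²_C=1.000, σ²_D=11.111.
Largest is σ²_D = 11.111.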